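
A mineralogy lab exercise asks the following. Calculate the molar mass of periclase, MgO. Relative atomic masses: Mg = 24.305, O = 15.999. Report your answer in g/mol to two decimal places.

Mg: 1 × 24.305 = 24.3050
O: 1 × 15.999 = 15.9990
Summing the contributions gives the formula mass.

40.30 g/mol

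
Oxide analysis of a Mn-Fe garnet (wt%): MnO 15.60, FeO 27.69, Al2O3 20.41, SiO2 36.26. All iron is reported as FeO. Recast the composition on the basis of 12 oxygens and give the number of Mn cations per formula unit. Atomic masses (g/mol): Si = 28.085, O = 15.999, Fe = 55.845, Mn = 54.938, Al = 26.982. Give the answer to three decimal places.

15.60 wt% MnO ÷ 70.937 g/mol = 0.21991 mol, giving 0.21991 Mn and 0.21991 O.
27.69 wt% FeO ÷ 71.844 g/mol = 0.38542 mol, giving 0.38542 Fe and 0.38542 O.
20.41 wt% Al2O3 ÷ 101.961 g/mol = 0.20017 mol, giving 0.40034 Al and 0.60051 O.
36.26 wt% SiO2 ÷ 60.083 g/mol = 0.60350 mol, giving 0.60350 Si and 1.20700 O.
Oxygen sums to 2.41284; scaling by 12/2.41284 = 4.97339 puts the formula on 12 O.
Mn: 0.21991 × 4.97339 = 1.094 atoms per formula unit.

1.094 Mn apfu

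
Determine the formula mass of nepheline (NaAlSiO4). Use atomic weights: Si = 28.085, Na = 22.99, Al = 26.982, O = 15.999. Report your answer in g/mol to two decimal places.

142.05 g/mol

M = 1×22.99 + 1×26.982 + 1×28.085 + 4×15.999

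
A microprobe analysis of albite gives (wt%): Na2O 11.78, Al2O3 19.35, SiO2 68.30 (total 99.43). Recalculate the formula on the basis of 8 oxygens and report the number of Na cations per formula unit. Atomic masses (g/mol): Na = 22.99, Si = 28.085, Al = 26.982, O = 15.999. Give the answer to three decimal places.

Na2O: 11.78/61.979 = 0.19006 mol → 0.38012 mol Na, 0.19006 mol O.
Al2O3: 19.35/101.961 = 0.18978 mol → 0.37956 mol Al, 0.56934 mol O.
SiO2: 68.30/60.083 = 1.13676 mol → 1.13676 mol Si, 2.27352 mol O.
Total oxygen = 3.03292 mol. Normalization factor = 8/3.03292 = 2.63772.
Na per 8 O = 0.38012 × 2.63772 = 1.003.

1.003 Na apfu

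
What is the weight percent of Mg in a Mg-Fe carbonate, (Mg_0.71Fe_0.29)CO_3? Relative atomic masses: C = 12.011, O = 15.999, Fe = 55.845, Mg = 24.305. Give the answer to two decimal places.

18.46 weight percent

Formula mass = 0.71*24.305 + 0.29*55.845 + 1*12.011 + 3*15.999 = 93.460 g/mol, of which 17.257 g is Mg.
So Mg makes up 17.257/93.460 = 0.1846 of the mass, i.e. 18.46%.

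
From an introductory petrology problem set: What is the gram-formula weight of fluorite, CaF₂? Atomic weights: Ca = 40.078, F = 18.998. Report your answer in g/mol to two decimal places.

78.07 g/mol

Ca: 1 × 40.078 = 40.0780
F: 2 × 18.998 = 37.9960
Summing the contributions gives the formula mass.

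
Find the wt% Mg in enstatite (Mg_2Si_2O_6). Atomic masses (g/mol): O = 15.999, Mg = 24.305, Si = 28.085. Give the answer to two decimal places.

24.21 wt%

Molar mass of Mg_2Si_2O_6: 2·24.305 + 2·28.085 + 6·15.999 = 200.774 g/mol.
Mass of Mg per formula unit: 2 × 24.305 = 48.610 g.
Weight fraction Mg = 48.610 / 200.774 = 0.2421.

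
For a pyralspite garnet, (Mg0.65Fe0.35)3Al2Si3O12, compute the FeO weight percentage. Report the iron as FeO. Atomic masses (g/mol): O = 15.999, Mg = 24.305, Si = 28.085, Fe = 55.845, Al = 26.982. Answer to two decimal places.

17.29 wt%

Formula mass = 436.239 g/mol.
1.05 Fe → 1.0500 mol FeO per formula unit; M(FeO) = 71.844, so FeO mass = 75.436 g.
75.436/436.239 × 100 = 17.29 wt%.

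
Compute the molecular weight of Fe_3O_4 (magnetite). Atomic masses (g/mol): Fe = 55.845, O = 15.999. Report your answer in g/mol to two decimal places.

M = 3·55.845 + 4·15.999

231.53 g/mol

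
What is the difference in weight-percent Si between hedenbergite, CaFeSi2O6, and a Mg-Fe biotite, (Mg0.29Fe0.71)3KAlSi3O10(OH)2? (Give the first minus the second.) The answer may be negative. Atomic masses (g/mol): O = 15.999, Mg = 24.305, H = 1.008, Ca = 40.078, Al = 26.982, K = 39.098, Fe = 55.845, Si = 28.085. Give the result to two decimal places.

5.25 percentage points

Si in CaFeSi2O6: molar mass 248.087 g/mol; 2×28.085 = 56.170 g → 22.64 wt%.
Si in (Mg0.29Fe0.71)3KAlSi3O10(OH)2: molar mass 484.434 g/mol; 3×28.085 = 84.255 g → 17.39 wt%.
Difference = 22.64 − 17.39 = 5.25 percentage points.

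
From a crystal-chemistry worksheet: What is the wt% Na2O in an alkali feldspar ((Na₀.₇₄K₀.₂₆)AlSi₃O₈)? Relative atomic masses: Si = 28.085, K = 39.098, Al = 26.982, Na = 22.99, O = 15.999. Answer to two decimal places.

8.61 wt%

Formula mass = 266.407 g/mol.
0.74 Na → 0.3700 mol Na2O per formula unit; M(Na2O) = 61.979, so Na2O mass = 22.932 g.
22.932/266.407 × 100 = 8.61 wt%.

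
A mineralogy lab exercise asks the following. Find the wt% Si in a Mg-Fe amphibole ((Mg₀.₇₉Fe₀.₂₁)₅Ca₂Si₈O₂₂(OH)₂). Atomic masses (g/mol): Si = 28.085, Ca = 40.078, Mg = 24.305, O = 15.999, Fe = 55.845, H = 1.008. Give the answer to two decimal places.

Formula mass = 3.95·24.305 + 1.05·55.845 + 2·40.078 + 8·28.085 + 24·15.999 + 2·1.008 = 845.470 g/mol, of which 224.680 g is Si.
So Si makes up 224.680/845.470 = 0.2657 of the mass, i.e. 26.57%.

26.57 weight percent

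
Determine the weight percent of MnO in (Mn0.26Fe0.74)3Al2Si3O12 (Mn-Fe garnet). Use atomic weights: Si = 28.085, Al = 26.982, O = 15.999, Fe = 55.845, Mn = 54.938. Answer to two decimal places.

Formula mass = 497.035 g/mol.
0.78 Mn → 0.7800 mol MnO per formula unit; M(MnO) = 70.937, so MnO mass = 55.331 g.
55.331/497.035 × 100 = 11.13 wt%.

11.13 wt%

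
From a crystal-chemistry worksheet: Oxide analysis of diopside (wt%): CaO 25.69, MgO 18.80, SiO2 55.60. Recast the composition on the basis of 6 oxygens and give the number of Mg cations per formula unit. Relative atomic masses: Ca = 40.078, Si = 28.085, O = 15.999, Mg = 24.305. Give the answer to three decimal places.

25.69 wt% CaO ÷ 56.077 g/mol = 0.45812 mol, giving 0.45812 Ca and 0.45812 O.
18.80 wt% MgO ÷ 40.304 g/mol = 0.46645 mol, giving 0.46645 Mg and 0.46645 O.
55.60 wt% SiO2 ÷ 60.083 g/mol = 0.92539 mol, giving 0.92539 Si and 1.85078 O.
Oxygen sums to 2.77535; scaling by 6/2.77535 = 2.16189 puts the formula on 6 O.
Mg: 0.46645 × 2.16189 = 1.008 atoms per formula unit.

1.008 Mg apfu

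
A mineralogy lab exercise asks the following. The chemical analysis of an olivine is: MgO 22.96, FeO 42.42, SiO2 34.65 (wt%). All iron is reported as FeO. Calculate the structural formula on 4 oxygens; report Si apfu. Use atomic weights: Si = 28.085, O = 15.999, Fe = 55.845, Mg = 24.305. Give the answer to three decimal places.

0.997 Si apfu

22.96 wt% MgO ÷ 40.304 g/mol = 0.56967 mol, giving 0.56967 Mg and 0.56967 O.
42.42 wt% FeO ÷ 71.844 g/mol = 0.59045 mol, giving 0.59045 Fe and 0.59045 O.
34.65 wt% SiO2 ÷ 60.083 g/mol = 0.57670 mol, giving 0.57670 Si and 1.15340 O.
Oxygen sums to 2.31352; scaling by 4/2.31352 = 1.72897 puts the formula on 4 O.
Si: 0.57670 × 1.72897 = 0.997 atoms per formula unit.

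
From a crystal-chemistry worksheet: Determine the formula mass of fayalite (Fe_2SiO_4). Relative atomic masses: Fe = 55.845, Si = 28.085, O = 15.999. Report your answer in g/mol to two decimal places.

Fe: 2 × 55.845 = 111.6900
Si: 1 × 28.085 = 28.0850
O: 4 × 15.999 = 63.9960
Summing the contributions gives the formula mass.

203.77 g/mol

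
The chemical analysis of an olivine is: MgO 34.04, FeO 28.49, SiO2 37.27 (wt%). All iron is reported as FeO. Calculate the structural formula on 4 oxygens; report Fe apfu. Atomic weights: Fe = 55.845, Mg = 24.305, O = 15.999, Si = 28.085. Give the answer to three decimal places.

MgO: 34.04/40.304 = 0.84458 mol → 0.84458 mol Mg, 0.84458 mol O.
FeO: 28.49/71.844 = 0.39655 mol → 0.39655 mol Fe, 0.39655 mol O.
SiO2: 37.27/60.083 = 0.62031 mol → 0.62031 mol Si, 1.24062 mol O.
Total oxygen = 2.48175 mol. Normalization factor = 4/2.48175 = 1.61177.
Fe per 4 O = 0.39655 × 1.61177 = 0.639.

0.639 Fe apfu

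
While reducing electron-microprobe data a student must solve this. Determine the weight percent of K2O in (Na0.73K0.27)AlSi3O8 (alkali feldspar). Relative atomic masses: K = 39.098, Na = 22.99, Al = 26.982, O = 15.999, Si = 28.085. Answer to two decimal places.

Molar mass of (Na0.73K0.27)AlSi3O8 = 0.73*22.99 + 0.27*39.098 + 1*26.982 + 3*28.085 + 8*15.999 = 266.568 g/mol.
Each formula unit contains 0.27 K, equivalent to 0.27/2 = 0.1350 mol K2O.
M(K2O) = 2×39.098 + 1×15.999 = 94.195 g/mol.
Mass of K2O per formula unit = 0.1350 × 94.195 = 12.716 g.
K2O wt% = 12.716 / 266.568 × 100 = 4.77%.

4.77 wt%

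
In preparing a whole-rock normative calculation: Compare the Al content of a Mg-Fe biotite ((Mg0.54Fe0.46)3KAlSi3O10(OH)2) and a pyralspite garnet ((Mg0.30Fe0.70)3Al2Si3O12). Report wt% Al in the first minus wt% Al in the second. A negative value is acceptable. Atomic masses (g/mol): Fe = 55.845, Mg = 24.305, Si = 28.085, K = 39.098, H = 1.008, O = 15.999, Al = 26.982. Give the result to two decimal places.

First mineral: 26.982 g Al in 460.779 g formula = 5.86 wt% Al.
Second mineral: 53.964 g Al in 469.356 g formula = 11.50 wt% Al.
5.86% − 11.50% gives a difference of -5.64 percentage points.

-5.64 percentage points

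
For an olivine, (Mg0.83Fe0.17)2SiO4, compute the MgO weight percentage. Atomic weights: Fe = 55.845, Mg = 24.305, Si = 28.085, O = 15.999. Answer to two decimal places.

Molar mass of (Mg0.83Fe0.17)2SiO4 = 1.66×24.305 + 0.34×55.845 + 1×28.085 + 4×15.999 = 151.415 g/mol.
Each formula unit contains 1.66 Mg, equivalent to 1.66/1 = 1.6600 mol MgO.
M(MgO) = 1×24.305 + 1×15.999 = 40.304 g/mol.
Mass of MgO per formula unit = 1.6600 × 40.304 = 66.905 g.
MgO wt% = 66.905 / 151.415 × 100 = 44.19%.

44.19 wt%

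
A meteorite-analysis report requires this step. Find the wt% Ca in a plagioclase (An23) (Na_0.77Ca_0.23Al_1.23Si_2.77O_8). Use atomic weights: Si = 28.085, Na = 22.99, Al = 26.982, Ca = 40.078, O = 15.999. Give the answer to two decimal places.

3.47 wt%

Molar mass of Na_0.77Ca_0.23Al_1.23Si_2.77O_8: 0.77×22.99 + 0.23×40.078 + 1.23×26.982 + 2.77×28.085 + 8×15.999 = 265.896 g/mol.
Mass of Ca per formula unit: 0.23 × 40.078 = 9.218 g.
Weight fraction Ca = 9.218 / 265.896 = 0.0347.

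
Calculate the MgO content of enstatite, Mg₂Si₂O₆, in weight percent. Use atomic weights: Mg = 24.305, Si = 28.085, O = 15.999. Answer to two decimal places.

40.15 wt%

M(Mg₂Si₂O₆) = 200.774 g/mol; M(MgO) = 40.304 g/mol.
Moles MgO per formula unit = 2 Mg ÷ 1 = 2.0000.
MgO fraction = (2.0000 × 40.304) / 200.774 = 80.608/200.774 = 0.4015.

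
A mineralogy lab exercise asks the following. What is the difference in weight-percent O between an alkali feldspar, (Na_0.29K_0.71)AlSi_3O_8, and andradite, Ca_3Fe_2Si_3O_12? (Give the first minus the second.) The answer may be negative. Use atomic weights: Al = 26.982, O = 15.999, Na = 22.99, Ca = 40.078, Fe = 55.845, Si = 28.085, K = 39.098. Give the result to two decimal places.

8.99 percentage points

M((Na_0.29K_0.71)AlSi_3O_8) = 273.656 g/mol, so wt% O = 127.992/273.656 × 100 = 46.77%.
M(Ca_3Fe_2Si_3O_12) = 508.167 g/mol, so wt% O = 191.988/508.167 × 100 = 37.78%.
46.77 − 37.78 = 8.99 pp.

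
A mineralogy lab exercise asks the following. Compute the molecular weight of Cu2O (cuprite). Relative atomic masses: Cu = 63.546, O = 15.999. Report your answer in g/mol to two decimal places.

143.09 g/mol

The formula mass is the sum 2*63.546 + 1*15.999.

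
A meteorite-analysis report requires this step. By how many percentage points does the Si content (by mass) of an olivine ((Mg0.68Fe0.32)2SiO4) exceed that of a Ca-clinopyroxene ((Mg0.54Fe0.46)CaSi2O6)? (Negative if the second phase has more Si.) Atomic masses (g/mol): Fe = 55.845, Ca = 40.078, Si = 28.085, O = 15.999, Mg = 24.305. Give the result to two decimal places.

-6.85 percentage points

Si in (Mg0.68Fe0.32)2SiO4: molar mass 160.877 g/mol; 1×28.085 = 28.085 g → 17.46 wt%.
Si in (Mg0.54Fe0.46)CaSi2O6: molar mass 231.055 g/mol; 2×28.085 = 56.170 g → 24.31 wt%.
Difference = 17.46 − 24.31 = -6.85 percentage points.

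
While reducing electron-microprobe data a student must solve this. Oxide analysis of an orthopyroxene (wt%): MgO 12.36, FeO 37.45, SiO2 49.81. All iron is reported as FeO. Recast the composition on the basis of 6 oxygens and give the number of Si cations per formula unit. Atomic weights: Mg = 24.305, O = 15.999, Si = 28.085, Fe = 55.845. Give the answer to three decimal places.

MgO (M=40.304): mol = 0.30667; Mg = 0.30667, O = 0.30667.
FeO (M=71.844): mol = 0.52127; Fe = 0.52127, O = 0.52127.
SiO2 (M=60.083): mol = 0.82902; Si = 0.82902, O = 1.65804.
ΣO = 2.48598; factor = 6/ΣO = 2.41354.
Si apfu = 0.82902 × 2.41354 = 2.001.

2.001 Si apfu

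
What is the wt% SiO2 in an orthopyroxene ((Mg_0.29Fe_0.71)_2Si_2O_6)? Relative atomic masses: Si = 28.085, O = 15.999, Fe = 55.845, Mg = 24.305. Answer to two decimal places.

48.94 wt%

Formula mass = 245.561 g/mol.
2 Si → 2.0000 mol SiO2 per formula unit; M(SiO2) = 60.083, so SiO2 mass = 120.166 g.
120.166/245.561 × 100 = 48.94 wt%.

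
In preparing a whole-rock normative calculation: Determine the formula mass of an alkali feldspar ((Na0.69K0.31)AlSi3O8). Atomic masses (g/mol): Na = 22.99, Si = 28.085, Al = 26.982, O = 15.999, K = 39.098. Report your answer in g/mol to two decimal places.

267.21 g/mol

The formula mass is the sum 0.69·22.99 + 0.31·39.098 + 1·26.982 + 3·28.085 + 8·15.999.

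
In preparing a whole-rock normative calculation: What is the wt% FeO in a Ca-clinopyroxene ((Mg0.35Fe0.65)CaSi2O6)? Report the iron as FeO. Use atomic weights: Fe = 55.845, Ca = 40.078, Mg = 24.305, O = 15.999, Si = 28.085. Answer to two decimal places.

Formula mass = 237.048 g/mol.
0.65 Fe → 0.6500 mol FeO per formula unit; M(FeO) = 71.844, so FeO mass = 46.699 g.
46.699/237.048 × 100 = 19.70 wt%.

19.70 wt%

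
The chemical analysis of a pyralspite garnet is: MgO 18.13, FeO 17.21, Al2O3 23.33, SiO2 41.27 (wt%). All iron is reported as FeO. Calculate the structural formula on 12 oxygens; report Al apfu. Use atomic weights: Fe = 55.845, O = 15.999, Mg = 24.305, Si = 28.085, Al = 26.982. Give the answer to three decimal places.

MgO (M=40.304): mol = 0.44983; Mg = 0.44983, O = 0.44983.
FeO (M=71.844): mol = 0.23955; Fe = 0.23955, O = 0.23955.
Al2O3 (M=101.961): mol = 0.22881; Al = 0.45762, O = 0.68643.
SiO2 (M=60.083): mol = 0.68688; Si = 0.68688, O = 1.37376.
ΣO = 2.74957; factor = 12/ΣO = 4.36432.
Al apfu = 0.45762 × 4.36432 = 1.997.

1.997 Al apfu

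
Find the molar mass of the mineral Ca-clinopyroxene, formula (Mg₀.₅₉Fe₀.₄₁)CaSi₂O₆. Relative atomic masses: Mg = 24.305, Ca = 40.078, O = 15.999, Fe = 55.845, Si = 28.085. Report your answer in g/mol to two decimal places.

M = 0.59(24.305) + 0.41(55.845) + 1(40.078) + 2(28.085) + 6(15.999)

229.48 g/mol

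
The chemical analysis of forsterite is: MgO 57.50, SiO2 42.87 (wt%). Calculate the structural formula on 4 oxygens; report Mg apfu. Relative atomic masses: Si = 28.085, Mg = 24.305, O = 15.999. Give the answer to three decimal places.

2.000 Mg apfu

MgO (M=40.304): mol = 1.42666; Mg = 1.42666, O = 1.42666.
SiO2 (M=60.083): mol = 0.71351; Si = 0.71351, O = 1.42702.
ΣO = 2.85368; factor = 4/ΣO = 1.40170.
Mg apfu = 1.42666 × 1.40170 = 2.000.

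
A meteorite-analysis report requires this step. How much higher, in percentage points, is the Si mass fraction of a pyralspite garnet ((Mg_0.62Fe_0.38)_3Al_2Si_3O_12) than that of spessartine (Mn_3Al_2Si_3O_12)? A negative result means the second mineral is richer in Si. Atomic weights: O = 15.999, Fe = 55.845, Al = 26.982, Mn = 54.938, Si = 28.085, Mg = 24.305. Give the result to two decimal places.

2.17 percentage points

Si in (Mg_0.62Fe_0.38)_3Al_2Si_3O_12: molar mass 439.078 g/mol; 3×28.085 = 84.255 g → 19.19 wt%.
Si in Mn_3Al_2Si_3O_12: molar mass 495.021 g/mol; 3×28.085 = 84.255 g → 17.02 wt%.
Difference = 19.19 − 17.02 = 2.17 percentage points.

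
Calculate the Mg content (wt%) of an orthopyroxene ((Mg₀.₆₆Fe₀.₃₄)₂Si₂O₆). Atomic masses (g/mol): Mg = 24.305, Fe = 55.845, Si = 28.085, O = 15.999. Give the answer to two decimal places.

14.44 wt%

M((Mg₀.₆₆Fe₀.₃₄)₂Si₂O₆) = 222.221 g/mol.
Mg contributes 1.32 × 24.305 = 32.083 g per mole.
32.083/222.221 = 0.1444 → 14.44%.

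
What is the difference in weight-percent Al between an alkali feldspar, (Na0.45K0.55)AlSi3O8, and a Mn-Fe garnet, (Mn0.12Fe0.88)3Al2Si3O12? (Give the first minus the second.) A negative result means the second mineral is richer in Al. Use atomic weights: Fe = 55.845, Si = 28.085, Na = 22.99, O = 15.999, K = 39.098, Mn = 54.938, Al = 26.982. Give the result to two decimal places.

-0.90 percentage points

Al in (Na0.45K0.55)AlSi3O8: molar mass 271.078 g/mol; 1×26.982 = 26.982 g → 9.95 wt%.
Al in (Mn0.12Fe0.88)3Al2Si3O12: molar mass 497.415 g/mol; 2×26.982 = 53.964 g → 10.85 wt%.
Difference = 9.95 − 10.85 = -0.90 percentage points.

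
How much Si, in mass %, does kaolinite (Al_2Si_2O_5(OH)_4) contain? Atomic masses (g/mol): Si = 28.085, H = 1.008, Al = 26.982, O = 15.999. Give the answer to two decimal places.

21.76 mass %

Molar mass of Al_2Si_2O_5(OH)_4: 2·26.982 + 2·28.085 + 9·15.999 + 4·1.008 = 258.157 g/mol.
Mass of Si per formula unit: 2 × 28.085 = 56.170 g.
Weight fraction Si = 56.170 / 258.157 = 0.2176.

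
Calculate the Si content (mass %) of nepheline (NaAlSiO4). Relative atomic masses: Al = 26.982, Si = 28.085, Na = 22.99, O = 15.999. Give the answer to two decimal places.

M(NaAlSiO4) = 142.053 g/mol.
Si contributes 1 × 28.085 = 28.085 g per mole.
28.085/142.053 = 0.1977 → 19.77%.

19.77 mass %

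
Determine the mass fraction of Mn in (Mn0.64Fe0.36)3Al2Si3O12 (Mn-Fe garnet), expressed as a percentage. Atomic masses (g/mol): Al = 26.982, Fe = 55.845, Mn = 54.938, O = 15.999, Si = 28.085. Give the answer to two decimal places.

21.27 mass %

M((Mn0.64Fe0.36)3Al2Si3O12) = 496.001 g/mol.
Mn contributes 1.92 × 54.938 = 105.481 g per mole.
105.481/496.001 = 0.2127 → 21.27%.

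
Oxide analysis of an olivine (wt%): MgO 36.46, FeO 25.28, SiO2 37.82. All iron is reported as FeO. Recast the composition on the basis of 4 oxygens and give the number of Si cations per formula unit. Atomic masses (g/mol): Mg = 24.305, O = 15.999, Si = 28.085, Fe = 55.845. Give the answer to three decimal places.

1.001 Si apfu

36.46 wt% MgO ÷ 40.304 g/mol = 0.90462 mol, giving 0.90462 Mg and 0.90462 O.
25.28 wt% FeO ÷ 71.844 g/mol = 0.35187 mol, giving 0.35187 Fe and 0.35187 O.
37.82 wt% SiO2 ÷ 60.083 g/mol = 0.62946 mol, giving 0.62946 Si and 1.25892 O.
Oxygen sums to 2.51541; scaling by 4/2.51541 = 1.59020 puts the formula on 4 O.
Si: 0.62946 × 1.59020 = 1.001 atoms per formula unit.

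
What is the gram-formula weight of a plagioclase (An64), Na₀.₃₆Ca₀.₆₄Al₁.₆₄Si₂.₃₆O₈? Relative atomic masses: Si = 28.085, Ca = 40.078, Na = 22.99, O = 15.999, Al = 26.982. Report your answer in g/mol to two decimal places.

272.45 g/mol

Na: 0.36 × 22.99 = 8.2764
Ca: 0.64 × 40.078 = 25.6499
Al: 1.64 × 26.982 = 44.2505
Si: 2.36 × 28.085 = 66.2806
O: 8 × 15.999 = 127.9920
Summing the contributions gives the formula mass.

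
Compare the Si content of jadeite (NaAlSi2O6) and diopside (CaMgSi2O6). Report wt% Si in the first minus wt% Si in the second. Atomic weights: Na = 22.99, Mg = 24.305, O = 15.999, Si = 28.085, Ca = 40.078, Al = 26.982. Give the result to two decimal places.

1.85 percentage points

Si in NaAlSi2O6: molar mass 202.136 g/mol; 2×28.085 = 56.170 g → 27.79 wt%.
Si in CaMgSi2O6: molar mass 216.547 g/mol; 2×28.085 = 56.170 g → 25.94 wt%.
Difference = 27.79 − 25.94 = 1.85 percentage points.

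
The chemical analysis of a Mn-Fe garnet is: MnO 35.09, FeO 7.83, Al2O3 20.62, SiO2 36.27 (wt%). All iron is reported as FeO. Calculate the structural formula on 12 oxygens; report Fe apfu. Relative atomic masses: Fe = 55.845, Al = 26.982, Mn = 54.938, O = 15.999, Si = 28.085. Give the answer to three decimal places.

0.541 Fe apfu

35.09 wt% MnO ÷ 70.937 g/mol = 0.49466 mol, giving 0.49466 Mn and 0.49466 O.
7.83 wt% FeO ÷ 71.844 g/mol = 0.10899 mol, giving 0.10899 Fe and 0.10899 O.
20.62 wt% Al2O3 ÷ 101.961 g/mol = 0.20223 mol, giving 0.40446 Al and 0.60669 O.
36.27 wt% SiO2 ÷ 60.083 g/mol = 0.60366 mol, giving 0.60366 Si and 1.20732 O.
Oxygen sums to 2.41766; scaling by 12/2.41766 = 4.96348 puts the formula on 12 O.
Fe: 0.10899 × 4.96348 = 0.541 atoms per formula unit.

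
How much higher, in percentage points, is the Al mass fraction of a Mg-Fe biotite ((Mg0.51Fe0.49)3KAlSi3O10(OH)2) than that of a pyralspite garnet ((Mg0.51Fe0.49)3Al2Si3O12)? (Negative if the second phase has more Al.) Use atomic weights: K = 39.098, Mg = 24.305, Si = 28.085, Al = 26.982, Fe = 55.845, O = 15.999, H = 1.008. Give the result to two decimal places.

Al in (Mg0.51Fe0.49)3KAlSi3O10(OH)2: molar mass 463.618 g/mol; 1×26.982 = 26.982 g → 5.82 wt%.
Al in (Mg0.51Fe0.49)3Al2Si3O12: molar mass 449.486 g/mol; 2×26.982 = 53.964 g → 12.01 wt%.
Difference = 5.82 − 12.01 = -6.19 percentage points.

-6.19 percentage points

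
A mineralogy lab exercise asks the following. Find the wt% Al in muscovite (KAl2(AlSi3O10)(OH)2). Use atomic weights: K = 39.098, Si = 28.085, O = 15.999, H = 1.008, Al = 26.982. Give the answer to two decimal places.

20.32 weight percent

M(KAl2(AlSi3O10)(OH)2) = 398.303 g/mol.
Al contributes 3 × 26.982 = 80.946 g per mole.
80.946/398.303 = 0.2032 → 20.32%.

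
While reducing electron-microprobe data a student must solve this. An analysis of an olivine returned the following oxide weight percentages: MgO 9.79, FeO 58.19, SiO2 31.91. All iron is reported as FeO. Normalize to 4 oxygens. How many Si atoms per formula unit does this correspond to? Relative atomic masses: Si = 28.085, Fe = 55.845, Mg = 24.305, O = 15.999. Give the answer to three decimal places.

MgO (M=40.304): mol = 0.24290; Mg = 0.24290, O = 0.24290.
FeO (M=71.844): mol = 0.80995; Fe = 0.80995, O = 0.80995.
SiO2 (M=60.083): mol = 0.53110; Si = 0.53110, O = 1.06220.
ΣO = 2.11505; factor = 4/ΣO = 1.89121.
Si apfu = 0.53110 × 1.89121 = 1.004.

1.004 Si apfu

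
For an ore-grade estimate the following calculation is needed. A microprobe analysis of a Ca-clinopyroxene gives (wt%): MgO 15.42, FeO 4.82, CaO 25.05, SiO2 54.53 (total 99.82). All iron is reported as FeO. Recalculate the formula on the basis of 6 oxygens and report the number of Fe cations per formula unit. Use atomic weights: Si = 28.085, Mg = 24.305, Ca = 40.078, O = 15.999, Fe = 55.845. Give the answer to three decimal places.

0.148 Fe apfu

MgO: 15.42/40.304 = 0.38259 mol → 0.38259 mol Mg, 0.38259 mol O.
FeO: 4.82/71.844 = 0.06709 mol → 0.06709 mol Fe, 0.06709 mol O.
CaO: 25.05/56.077 = 0.44671 mol → 0.44671 mol Ca, 0.44671 mol O.
SiO2: 54.53/60.083 = 0.90758 mol → 0.90758 mol Si, 1.81516 mol O.
Total oxygen = 2.71155 mol. Normalization factor = 6/2.71155 = 2.21276.
Fe per 6 O = 0.06709 × 2.21276 = 0.148.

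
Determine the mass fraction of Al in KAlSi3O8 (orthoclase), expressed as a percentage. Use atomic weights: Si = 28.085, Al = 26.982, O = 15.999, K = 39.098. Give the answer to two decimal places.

9.69 wt%

Molar mass of KAlSi3O8: 1·39.098 + 1·26.982 + 3·28.085 + 8·15.999 = 278.327 g/mol.
Mass of Al per formula unit: 1 × 26.982 = 26.982 g.
Weight fraction Al = 26.982 / 278.327 = 0.0969.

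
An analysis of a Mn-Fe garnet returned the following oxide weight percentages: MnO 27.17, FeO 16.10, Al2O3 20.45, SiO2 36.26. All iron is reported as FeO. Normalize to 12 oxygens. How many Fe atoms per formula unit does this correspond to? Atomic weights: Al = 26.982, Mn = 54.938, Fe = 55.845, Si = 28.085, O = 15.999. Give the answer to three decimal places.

1.113 Fe apfu

27.17 wt% MnO ÷ 70.937 g/mol = 0.38302 mol, giving 0.38302 Mn and 0.38302 O.
16.10 wt% FeO ÷ 71.844 g/mol = 0.22410 mol, giving 0.22410 Fe and 0.22410 O.
20.45 wt% Al2O3 ÷ 101.961 g/mol = 0.20057 mol, giving 0.40114 Al and 0.60171 O.
36.26 wt% SiO2 ÷ 60.083 g/mol = 0.60350 mol, giving 0.60350 Si and 1.20700 O.
Oxygen sums to 2.41583; scaling by 12/2.41583 = 4.96724 puts the formula on 12 O.
Fe: 0.22410 × 4.96724 = 1.113 atoms per formula unit.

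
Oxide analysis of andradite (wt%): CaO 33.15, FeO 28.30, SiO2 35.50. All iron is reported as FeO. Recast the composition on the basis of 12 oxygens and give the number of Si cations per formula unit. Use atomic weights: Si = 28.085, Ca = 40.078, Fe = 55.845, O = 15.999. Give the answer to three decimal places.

CaO (M=56.077): mol = 0.59115; Ca = 0.59115, O = 0.59115.
FeO (M=71.844): mol = 0.39391; Fe = 0.39391, O = 0.39391.
SiO2 (M=60.083): mol = 0.59085; Si = 0.59085, O = 1.18170.
ΣO = 2.16676; factor = 12/ΣO = 5.53822.
Si apfu = 0.59085 × 5.53822 = 3.272.

3.272 Si apfu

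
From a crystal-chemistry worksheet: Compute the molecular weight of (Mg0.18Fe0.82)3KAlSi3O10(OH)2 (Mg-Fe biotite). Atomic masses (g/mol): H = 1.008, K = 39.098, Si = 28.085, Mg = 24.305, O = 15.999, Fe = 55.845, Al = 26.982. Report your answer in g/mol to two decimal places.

494.84 g/mol

The formula mass is the sum 0.54×24.305 + 2.46×55.845 + 1×39.098 + 1×26.982 + 3×28.085 + 12×15.999 + 2×1.008.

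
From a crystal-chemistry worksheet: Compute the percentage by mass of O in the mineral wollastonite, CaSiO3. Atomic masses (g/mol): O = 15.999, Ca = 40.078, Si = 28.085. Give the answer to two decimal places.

41.32 wt%

Formula mass = 1×40.078 + 1×28.085 + 3×15.999 = 116.160 g/mol, of which 47.997 g is O.
So O makes up 47.997/116.160 = 0.4132 of the mass, i.e. 41.32%.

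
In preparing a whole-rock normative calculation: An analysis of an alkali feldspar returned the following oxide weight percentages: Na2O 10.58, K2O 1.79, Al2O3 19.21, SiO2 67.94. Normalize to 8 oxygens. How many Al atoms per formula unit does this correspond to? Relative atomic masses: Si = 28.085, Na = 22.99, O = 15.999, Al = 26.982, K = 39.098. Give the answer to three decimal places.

0.999 Al apfu

Na2O: 10.58/61.979 = 0.17070 mol → 0.34140 mol Na, 0.17070 mol O.
K2O: 1.79/94.195 = 0.01900 mol → 0.03800 mol K, 0.01900 mol O.
Al2O3: 19.21/101.961 = 0.18841 mol → 0.37682 mol Al, 0.56523 mol O.
SiO2: 67.94/60.083 = 1.13077 mol → 1.13077 mol Si, 2.26154 mol O.
Total oxygen = 3.01647 mol. Normalization factor = 8/3.01647 = 2.65211.
Al per 8 O = 0.37682 × 2.65211 = 0.999.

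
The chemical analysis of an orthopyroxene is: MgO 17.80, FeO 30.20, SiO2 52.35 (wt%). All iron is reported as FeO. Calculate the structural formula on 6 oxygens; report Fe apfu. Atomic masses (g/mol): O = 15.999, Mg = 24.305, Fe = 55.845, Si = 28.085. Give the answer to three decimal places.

0.968 Fe apfu

MgO (M=40.304): mol = 0.44164; Mg = 0.44164, O = 0.44164.
FeO (M=71.844): mol = 0.42036; Fe = 0.42036, O = 0.42036.
SiO2 (M=60.083): mol = 0.87129; Si = 0.87129, O = 1.74258.
ΣO = 2.60458; factor = 6/ΣO = 2.30363.
Fe apfu = 0.42036 × 2.30363 = 0.968.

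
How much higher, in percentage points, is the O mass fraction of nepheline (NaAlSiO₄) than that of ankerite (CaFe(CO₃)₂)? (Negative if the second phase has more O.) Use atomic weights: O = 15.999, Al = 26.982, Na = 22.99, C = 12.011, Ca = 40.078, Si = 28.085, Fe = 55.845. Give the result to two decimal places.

0.60 percentage points

O in NaAlSiO₄: molar mass 142.053 g/mol; 4×15.999 = 63.996 g → 45.05 wt%.
O in CaFe(CO₃)₂: molar mass 215.939 g/mol; 6×15.999 = 95.994 g → 44.45 wt%.
Difference = 45.05 − 44.45 = 0.60 percentage points.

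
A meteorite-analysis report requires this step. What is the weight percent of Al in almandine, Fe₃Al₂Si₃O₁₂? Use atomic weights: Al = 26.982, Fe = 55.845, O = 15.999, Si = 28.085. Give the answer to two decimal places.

10.84 weight percent

Molar mass of Fe₃Al₂Si₃O₁₂: 3*55.845 + 2*26.982 + 3*28.085 + 12*15.999 = 497.742 g/mol.
Mass of Al per formula unit: 2 × 26.982 = 53.964 g.
Weight fraction Al = 53.964 / 497.742 = 0.1084.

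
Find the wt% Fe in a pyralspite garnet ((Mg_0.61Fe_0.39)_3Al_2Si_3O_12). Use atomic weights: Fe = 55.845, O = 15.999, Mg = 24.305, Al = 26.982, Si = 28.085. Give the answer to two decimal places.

Molar mass of (Mg_0.61Fe_0.39)_3Al_2Si_3O_12: 1.83·24.305 + 1.17·55.845 + 2·26.982 + 3·28.085 + 12·15.999 = 440.024 g/mol.
Mass of Fe per formula unit: 1.17 × 55.845 = 65.339 g.
Weight fraction Fe = 65.339 / 440.024 = 0.1485.

14.85 weight percent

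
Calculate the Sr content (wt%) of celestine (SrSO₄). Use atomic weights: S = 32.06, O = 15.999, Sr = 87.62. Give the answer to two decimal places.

Formula mass = 1*87.62 + 1*32.06 + 4*15.999 = 183.676 g/mol, of which 87.620 g is Sr.
So Sr makes up 87.620/183.676 = 0.4770 of the mass, i.e. 47.70%.

47.70 wt%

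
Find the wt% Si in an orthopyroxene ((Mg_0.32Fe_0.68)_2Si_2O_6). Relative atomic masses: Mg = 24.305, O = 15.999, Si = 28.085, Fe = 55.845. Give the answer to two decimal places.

23.05 weight percent

Formula mass = 0.64×24.305 + 1.36×55.845 + 2×28.085 + 6×15.999 = 243.668 g/mol, of which 56.170 g is Si.
So Si makes up 56.170/243.668 = 0.2305 of the mass, i.e. 23.05%.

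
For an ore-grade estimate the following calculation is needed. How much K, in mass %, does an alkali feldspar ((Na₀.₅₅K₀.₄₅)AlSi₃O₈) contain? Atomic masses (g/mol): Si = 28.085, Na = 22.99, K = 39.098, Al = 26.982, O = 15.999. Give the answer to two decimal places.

M((Na₀.₅₅K₀.₄₅)AlSi₃O₈) = 269.468 g/mol.
K contributes 0.45 × 39.098 = 17.594 g per mole.
17.594/269.468 = 0.0653 → 6.53%.

6.53 mass %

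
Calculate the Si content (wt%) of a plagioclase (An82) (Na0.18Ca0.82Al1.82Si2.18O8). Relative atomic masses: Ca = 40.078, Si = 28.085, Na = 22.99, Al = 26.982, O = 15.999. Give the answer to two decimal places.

M(Na0.18Ca0.82Al1.82Si2.18O8) = 275.327 g/mol.
Si contributes 2.18 × 28.085 = 61.225 g per mole.
61.225/275.327 = 0.2224 → 22.24%.

22.24 wt%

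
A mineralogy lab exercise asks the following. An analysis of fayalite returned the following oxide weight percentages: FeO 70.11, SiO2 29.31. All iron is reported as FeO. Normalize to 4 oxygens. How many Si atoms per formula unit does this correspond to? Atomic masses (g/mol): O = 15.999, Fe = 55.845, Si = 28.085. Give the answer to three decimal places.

FeO: 70.11/71.844 = 0.97586 mol → 0.97586 mol Fe, 0.97586 mol O.
SiO2: 29.31/60.083 = 0.48783 mol → 0.48783 mol Si, 0.97566 mol O.
Total oxygen = 1.95152 mol. Normalization factor = 4/1.95152 = 2.04968.
Si per 4 O = 0.48783 × 2.04968 = 1.000.

1.000 Si apfu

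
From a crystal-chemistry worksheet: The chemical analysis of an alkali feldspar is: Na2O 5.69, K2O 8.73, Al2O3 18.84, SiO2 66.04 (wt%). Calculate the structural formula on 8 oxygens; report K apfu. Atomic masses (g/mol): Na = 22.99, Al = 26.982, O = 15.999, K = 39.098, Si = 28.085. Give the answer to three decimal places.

0.505 K apfu

Na2O: 5.69/61.979 = 0.09181 mol → 0.18362 mol Na, 0.09181 mol O.
K2O: 8.73/94.195 = 0.09268 mol → 0.18536 mol K, 0.09268 mol O.
Al2O3: 18.84/101.961 = 0.18478 mol → 0.36956 mol Al, 0.55434 mol O.
SiO2: 66.04/60.083 = 1.09915 mol → 1.09915 mol Si, 2.19830 mol O.
Total oxygen = 2.93713 mol. Normalization factor = 8/2.93713 = 2.72375.
K per 8 O = 0.18536 × 2.72375 = 0.505.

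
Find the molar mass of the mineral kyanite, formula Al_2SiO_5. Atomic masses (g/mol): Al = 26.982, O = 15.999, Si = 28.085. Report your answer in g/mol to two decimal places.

Al: 2 × 26.982 = 53.9640
Si: 1 × 28.085 = 28.0850
O: 5 × 15.999 = 79.9950
Summing the contributions gives the formula mass.

162.04 g/mol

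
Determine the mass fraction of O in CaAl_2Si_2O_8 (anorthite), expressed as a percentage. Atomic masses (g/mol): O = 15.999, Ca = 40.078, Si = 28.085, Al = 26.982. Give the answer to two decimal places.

M(CaAl_2Si_2O_8) = 278.204 g/mol.
O contributes 8 × 15.999 = 127.992 g per mole.
127.992/278.204 = 0.4601 → 46.01%.

46.01 wt%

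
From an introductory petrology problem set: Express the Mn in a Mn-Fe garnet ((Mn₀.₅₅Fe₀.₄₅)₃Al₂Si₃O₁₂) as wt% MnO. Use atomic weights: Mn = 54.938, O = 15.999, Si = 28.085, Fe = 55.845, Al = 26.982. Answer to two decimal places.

Molar mass of (Mn₀.₅₅Fe₀.₄₅)₃Al₂Si₃O₁₂ = 1.65*54.938 + 1.35*55.845 + 2*26.982 + 3*28.085 + 12*15.999 = 496.245 g/mol.
Each formula unit contains 1.65 Mn, equivalent to 1.65/1 = 1.6500 mol MnO.
M(MnO) = 1×54.938 + 1×15.999 = 70.937 g/mol.
Mass of MnO per formula unit = 1.6500 × 70.937 = 117.046 g.
MnO wt% = 117.046 / 496.245 × 100 = 23.59%.

23.59 wt%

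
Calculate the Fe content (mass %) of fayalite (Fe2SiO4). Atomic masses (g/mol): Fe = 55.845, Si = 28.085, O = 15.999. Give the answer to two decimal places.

54.81 mass %

Molar mass of Fe2SiO4: 2·55.845 + 1·28.085 + 4·15.999 = 203.771 g/mol.
Mass of Fe per formula unit: 2 × 55.845 = 111.690 g.
Weight fraction Fe = 111.690 / 203.771 = 0.5481.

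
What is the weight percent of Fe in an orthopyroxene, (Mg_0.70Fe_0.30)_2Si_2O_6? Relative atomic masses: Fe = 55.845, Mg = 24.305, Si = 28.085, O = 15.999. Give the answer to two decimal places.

M((Mg_0.70Fe_0.30)_2Si_2O_6) = 219.698 g/mol.
Fe contributes 0.60 × 55.845 = 33.507 g per mole.
33.507/219.698 = 0.1525 → 15.25%.

15.25 mass %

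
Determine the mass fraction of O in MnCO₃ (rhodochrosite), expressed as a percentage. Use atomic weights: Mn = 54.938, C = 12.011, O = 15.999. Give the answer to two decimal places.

Formula mass = 1×54.938 + 1×12.011 + 3×15.999 = 114.946 g/mol, of which 47.997 g is O.
So O makes up 47.997/114.946 = 0.4176 of the mass, i.e. 41.76%.

41.76 weight percent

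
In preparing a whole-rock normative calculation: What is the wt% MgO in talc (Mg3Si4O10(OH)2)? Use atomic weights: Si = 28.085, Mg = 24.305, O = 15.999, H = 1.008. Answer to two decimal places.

Molar mass of Mg3Si4O10(OH)2 = 3*24.305 + 4*28.085 + 12*15.999 + 2*1.008 = 379.259 g/mol.
Each formula unit contains 3 Mg, equivalent to 3/1 = 3.0000 mol MgO.
M(MgO) = 1×24.305 + 1×15.999 = 40.304 g/mol.
Mass of MgO per formula unit = 3.0000 × 40.304 = 120.912 g.
MgO wt% = 120.912 / 379.259 × 100 = 31.88%.

31.88 wt%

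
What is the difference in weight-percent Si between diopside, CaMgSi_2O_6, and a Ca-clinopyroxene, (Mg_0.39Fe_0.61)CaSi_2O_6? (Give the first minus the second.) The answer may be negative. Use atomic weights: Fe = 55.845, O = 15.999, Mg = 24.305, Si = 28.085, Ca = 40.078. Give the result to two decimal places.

M(CaMgSi_2O_6) = 216.547 g/mol, so wt% Si = 56.170/216.547 × 100 = 25.94%.
M((Mg_0.39Fe_0.61)CaSi_2O_6) = 235.786 g/mol, so wt% Si = 56.170/235.786 × 100 = 23.82%.
25.94 − 23.82 = 2.12 pp.

2.12 percentage points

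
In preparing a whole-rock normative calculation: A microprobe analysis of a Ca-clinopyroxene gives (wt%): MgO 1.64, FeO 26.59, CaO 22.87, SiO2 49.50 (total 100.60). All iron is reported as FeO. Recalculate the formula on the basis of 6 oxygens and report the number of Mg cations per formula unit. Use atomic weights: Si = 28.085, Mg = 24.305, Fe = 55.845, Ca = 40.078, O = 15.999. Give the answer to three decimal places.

MgO: 1.64/40.304 = 0.04069 mol → 0.04069 mol Mg, 0.04069 mol O.
FeO: 26.59/71.844 = 0.37011 mol → 0.37011 mol Fe, 0.37011 mol O.
CaO: 22.87/56.077 = 0.40783 mol → 0.40783 mol Ca, 0.40783 mol O.
SiO2: 49.50/60.083 = 0.82386 mol → 0.82386 mol Si, 1.64772 mol O.
Total oxygen = 2.46635 mol. Normalization factor = 6/2.46635 = 2.43274.
Mg per 6 O = 0.04069 × 2.43274 = 0.099.

0.099 Mg apfu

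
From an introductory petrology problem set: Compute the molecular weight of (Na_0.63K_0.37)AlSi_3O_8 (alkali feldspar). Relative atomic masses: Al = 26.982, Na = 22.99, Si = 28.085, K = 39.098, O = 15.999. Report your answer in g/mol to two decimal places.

Na: 0.63 × 22.99 = 14.4837
K: 0.37 × 39.098 = 14.4663
Al: 1 × 26.982 = 26.9820
Si: 3 × 28.085 = 84.2550
O: 8 × 15.999 = 127.9920
Summing the contributions gives the formula mass.

268.18 g/mol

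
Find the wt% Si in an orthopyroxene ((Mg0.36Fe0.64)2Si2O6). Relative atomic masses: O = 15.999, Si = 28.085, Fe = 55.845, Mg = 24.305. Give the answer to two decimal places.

23.29 mass %

M((Mg0.36Fe0.64)2Si2O6) = 241.145 g/mol.
Si contributes 2 × 28.085 = 56.170 g per mole.
56.170/241.145 = 0.2329 → 23.29%.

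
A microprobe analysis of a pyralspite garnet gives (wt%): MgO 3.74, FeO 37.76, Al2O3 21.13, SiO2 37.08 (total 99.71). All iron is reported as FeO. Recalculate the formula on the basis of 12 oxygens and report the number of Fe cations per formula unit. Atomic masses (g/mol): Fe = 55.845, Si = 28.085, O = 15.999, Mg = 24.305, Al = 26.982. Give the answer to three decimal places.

MgO: 3.74/40.304 = 0.09279 mol → 0.09279 mol Mg, 0.09279 mol O.
FeO: 37.76/71.844 = 0.52558 mol → 0.52558 mol Fe, 0.52558 mol O.
Al2O3: 21.13/101.961 = 0.20724 mol → 0.41448 mol Al, 0.62172 mol O.
SiO2: 37.08/60.083 = 0.61715 mol → 0.61715 mol Si, 1.23430 mol O.
Total oxygen = 2.47439 mol. Normalization factor = 12/2.47439 = 4.84968.
Fe per 12 O = 0.52558 × 4.84968 = 2.549.

2.549 Fe apfu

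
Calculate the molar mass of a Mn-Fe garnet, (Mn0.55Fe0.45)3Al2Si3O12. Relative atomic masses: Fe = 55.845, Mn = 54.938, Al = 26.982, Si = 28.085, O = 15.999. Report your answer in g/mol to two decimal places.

496.25 g/mol

The formula mass is the sum 1.65×54.938 + 1.35×55.845 + 2×26.982 + 3×28.085 + 12×15.999.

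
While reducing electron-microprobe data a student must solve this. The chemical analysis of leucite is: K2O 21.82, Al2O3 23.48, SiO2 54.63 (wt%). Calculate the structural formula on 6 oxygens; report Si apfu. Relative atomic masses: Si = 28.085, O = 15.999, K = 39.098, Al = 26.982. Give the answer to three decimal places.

K2O (M=94.195): mol = 0.23165; K = 0.46330, O = 0.23165.
Al2O3 (M=101.961): mol = 0.23028; Al = 0.46056, O = 0.69084.
SiO2 (M=60.083): mol = 0.90924; Si = 0.90924, O = 1.81848.
ΣO = 2.74097; factor = 6/ΣO = 2.18901.
Si apfu = 0.90924 × 2.18901 = 1.990.

1.990 Si apfu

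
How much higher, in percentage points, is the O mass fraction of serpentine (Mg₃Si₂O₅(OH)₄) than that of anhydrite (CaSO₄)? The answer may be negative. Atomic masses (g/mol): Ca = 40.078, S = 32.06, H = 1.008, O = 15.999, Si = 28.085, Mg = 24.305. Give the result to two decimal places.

O in Mg₃Si₂O₅(OH)₄: molar mass 277.108 g/mol; 9×15.999 = 143.991 g → 51.96 wt%.
O in CaSO₄: molar mass 136.134 g/mol; 4×15.999 = 63.996 g → 47.01 wt%.
Difference = 51.96 − 47.01 = 4.95 percentage points.

4.95 percentage points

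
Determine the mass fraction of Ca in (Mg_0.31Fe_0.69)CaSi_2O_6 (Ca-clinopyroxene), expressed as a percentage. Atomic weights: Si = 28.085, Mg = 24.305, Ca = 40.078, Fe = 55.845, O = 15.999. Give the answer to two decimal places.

16.82 wt%

Formula mass = 0.31*24.305 + 0.69*55.845 + 1*40.078 + 2*28.085 + 6*15.999 = 238.310 g/mol, of which 40.078 g is Ca.
So Ca makes up 40.078/238.310 = 0.1682 of the mass, i.e. 16.82%.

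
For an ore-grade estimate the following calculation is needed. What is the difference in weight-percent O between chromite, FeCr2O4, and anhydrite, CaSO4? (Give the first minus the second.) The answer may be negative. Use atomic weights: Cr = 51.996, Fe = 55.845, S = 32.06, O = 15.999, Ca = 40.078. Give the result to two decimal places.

First mineral: 63.996 g O in 223.833 g formula = 28.59 wt% O.
Second mineral: 63.996 g O in 136.134 g formula = 47.01 wt% O.
28.59% − 47.01% gives a difference of -18.42 percentage points.

-18.42 percentage points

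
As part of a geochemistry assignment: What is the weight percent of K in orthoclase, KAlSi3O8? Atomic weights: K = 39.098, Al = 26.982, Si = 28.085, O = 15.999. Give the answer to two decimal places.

14.05 mass %

Formula mass = 1·39.098 + 1·26.982 + 3·28.085 + 8·15.999 = 278.327 g/mol, of which 39.098 g is K.
So K makes up 39.098/278.327 = 0.1405 of the mass, i.e. 14.05%.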